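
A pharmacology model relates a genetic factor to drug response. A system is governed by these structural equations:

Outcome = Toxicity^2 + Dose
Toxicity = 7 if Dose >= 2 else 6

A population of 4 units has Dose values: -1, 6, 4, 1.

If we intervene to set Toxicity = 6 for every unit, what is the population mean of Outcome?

38.5

Every unit gets Toxicity=6 under the intervention. Outcome values become 35, 42, 40, 37; E[Outcome|do(Toxicity=6)] = 38.5.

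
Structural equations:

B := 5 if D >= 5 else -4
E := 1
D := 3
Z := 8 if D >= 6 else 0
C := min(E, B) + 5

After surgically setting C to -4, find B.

-4

Under do(C=-4), the mechanism C := min(E, B) + 5 is discarded; C is fixed at -4.
Since B is not a descendant of the intervened variable, it is unaffected.
B = 5 if D >= 5 else -4  [with D=3]  = -4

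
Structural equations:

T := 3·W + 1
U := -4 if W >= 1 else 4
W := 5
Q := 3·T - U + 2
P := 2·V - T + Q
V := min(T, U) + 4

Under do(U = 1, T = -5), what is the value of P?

-11

Setting U = 1, T = -5 by intervention discards those variables' equations.
V = min(T, U) + 4  [with T=-5, U=1]  = -1
Q = 3·T - U + 2  [with T=-5, U=1]  = -14
P = 2·V - T + Q  [with V=-1, T=-5, Q=-14]  = -11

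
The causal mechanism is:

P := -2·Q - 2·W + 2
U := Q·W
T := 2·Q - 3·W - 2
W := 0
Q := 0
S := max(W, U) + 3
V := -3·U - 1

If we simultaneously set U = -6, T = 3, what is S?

The joint intervention fixes U = -6, T = 3, removing each variable's own equation.
S = max(W, U) + 3  [with W=0, U=-6]  = 3

3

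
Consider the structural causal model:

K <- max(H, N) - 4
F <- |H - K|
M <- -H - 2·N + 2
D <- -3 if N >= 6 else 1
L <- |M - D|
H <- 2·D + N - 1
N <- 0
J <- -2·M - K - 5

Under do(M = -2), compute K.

Intervening sets M = -2 and removes its equation (M <- -H - 2·N + 2).
No directed path runs from M to K, so K keeps its natural value.
D = -3 if N >= 6 else 1  [with N=0]  = 1
H = 2·D + N - 1  [with D=1, N=0]  = 1
K = max(H, N) - 4  [with H=1, N=0]  = -3

-3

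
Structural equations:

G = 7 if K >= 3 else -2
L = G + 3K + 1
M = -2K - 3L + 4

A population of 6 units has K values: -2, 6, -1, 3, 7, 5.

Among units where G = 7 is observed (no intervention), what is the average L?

Conditioning on G=7 selects the 4 unit(s) with K ∈ {6, 3, 7, 5}. Their L values: 26, 17, 29, 23. Mean = 23.75.

23.75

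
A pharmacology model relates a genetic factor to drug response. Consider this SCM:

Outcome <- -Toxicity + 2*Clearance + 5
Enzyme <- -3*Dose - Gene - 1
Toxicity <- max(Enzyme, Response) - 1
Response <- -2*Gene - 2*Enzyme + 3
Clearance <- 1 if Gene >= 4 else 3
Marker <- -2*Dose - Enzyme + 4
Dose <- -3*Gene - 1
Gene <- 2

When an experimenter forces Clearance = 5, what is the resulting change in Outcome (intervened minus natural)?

4

do(Clearance=5) replaces the equation Clearance <- 1 if Gene >= 4 else 3 with the constant Clearance = 5.
Dose = -3*Gene - 1  [with Gene=2]  = -7
Enzyme = -3*Dose - Gene - 1  [with Dose=-7, Gene=2]  = 18
Response = -2*Gene - 2*Enzyme + 3  [with Gene=2, Enzyme=18]  = -37
Toxicity = max(Enzyme, Response) - 1  [with Enzyme=18, Response=-37]  = 17
Outcome = -Toxicity + 2*Clearance + 5  [with Toxicity=17, Clearance=5]  = -2
Without intervention: Dose = -3*Gene - 1  [with Gene=2]  = -7; Enzyme = -3*Dose - Gene - 1  [with Dose=-7, Gene=2]  = 18; Response = -2*Gene - 2*Enzyme + 3  [with Gene=2, Enzyme=18]  = -37; Toxicity = max(Enzyme, Response) - 1  [with Enzyme=18, Response=-37]  = 17; Clearance = 1 if Gene >= 4 else 3  [with Gene=2]  = 3; Outcome = -Toxicity + 2*Clearance + 5  [with Toxicity=17, Clearance=3]  = -6.
Change = -2 − (-6) = 4.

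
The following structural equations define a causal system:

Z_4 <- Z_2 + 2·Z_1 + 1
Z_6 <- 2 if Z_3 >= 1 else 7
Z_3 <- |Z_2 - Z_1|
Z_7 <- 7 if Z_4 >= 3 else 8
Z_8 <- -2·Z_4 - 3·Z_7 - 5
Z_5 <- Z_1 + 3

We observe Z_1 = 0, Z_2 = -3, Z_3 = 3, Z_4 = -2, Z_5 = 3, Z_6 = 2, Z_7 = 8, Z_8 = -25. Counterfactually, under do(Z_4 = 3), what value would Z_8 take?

do(Z_4=3) replaces the equation Z_4 <- Z_2 + 2·Z_1 + 1 with the constant Z_4 = 3.
Z_7 = 7 if Z_4 >= 3 else 8  [with Z_4=3]  = 7
Z_8 = -2·Z_4 - 3·Z_7 - 5  [with Z_4=3, Z_7=7]  = -32

-32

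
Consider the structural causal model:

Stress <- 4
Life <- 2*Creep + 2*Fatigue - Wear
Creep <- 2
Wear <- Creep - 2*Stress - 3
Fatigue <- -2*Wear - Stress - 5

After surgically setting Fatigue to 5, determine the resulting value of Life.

Intervening sets Fatigue = 5 and removes its equation (Fatigue <- -2*Wear - Stress - 5).
Wear = Creep - 2*Stress - 3  [with Creep=2, Stress=4]  = -9
Life = 2*Creep + 2*Fatigue - Wear  [with Creep=2, Fatigue=5, Wear=-9]  = 23

23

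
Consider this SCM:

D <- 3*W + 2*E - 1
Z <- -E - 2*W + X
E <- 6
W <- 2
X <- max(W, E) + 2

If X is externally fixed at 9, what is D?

do(X=9) replaces the equation X <- max(W, E) + 2 with the constant X = 9.
D is not downstream of the intervention, so its value is determined by the original equations.
D = 3*W + 2*E - 1  [with W=2, E=6]  = 17

17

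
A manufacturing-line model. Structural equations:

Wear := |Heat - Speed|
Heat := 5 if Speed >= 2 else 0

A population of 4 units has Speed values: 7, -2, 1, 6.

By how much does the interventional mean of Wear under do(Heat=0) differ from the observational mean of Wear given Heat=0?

2.5

The intervention sets Heat=0 in all 4 units regardless of Speed. Recomputing Wear per unit gives 7, 2, 1, 6; average 4.
E[Wear|Heat=0] averages over only the 2 units with Heat=0 (Speed = -2, 1): Wear = 2, 1, mean 1.5.
Difference = 4 − 1.5 = 2.5.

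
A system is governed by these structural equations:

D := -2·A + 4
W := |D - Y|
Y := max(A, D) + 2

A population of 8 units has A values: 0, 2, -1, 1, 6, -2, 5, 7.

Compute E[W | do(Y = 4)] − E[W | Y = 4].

Under do(Y=4), Y's equation is replaced by Y=4 for every unit. Per-unit W: 0, 4, 2, 2, 12, 4, 10, 14. Mean = 6.
Observing Y=4 restricts to units where Y's equation naturally yields 4: A ∈ {2, 1}. In that subpopulation W = 4, 2, mean 3.
Difference = 6 − 3 = 3.

3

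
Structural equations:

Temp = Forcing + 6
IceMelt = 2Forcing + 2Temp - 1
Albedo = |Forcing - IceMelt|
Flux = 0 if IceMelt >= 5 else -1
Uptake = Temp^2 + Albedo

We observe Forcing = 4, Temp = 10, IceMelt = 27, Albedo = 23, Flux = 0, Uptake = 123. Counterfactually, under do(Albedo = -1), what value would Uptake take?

Under do(Albedo=-1), the mechanism Albedo = |Forcing - IceMelt| is discarded; Albedo is fixed at -1.
Temp = Forcing + 6  [with Forcing=4]  = 10
Uptake = Temp^2 + Albedo  [with Temp=10, Albedo=-1]  = 99

99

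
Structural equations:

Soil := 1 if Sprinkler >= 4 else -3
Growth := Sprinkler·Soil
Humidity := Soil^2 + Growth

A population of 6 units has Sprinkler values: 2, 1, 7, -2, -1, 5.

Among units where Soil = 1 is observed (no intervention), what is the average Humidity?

Conditioning on Soil=1 selects the 2 unit(s) with Sprinkler ∈ {7, 5}. Their Humidity values: 8, 6. Mean = 7.

7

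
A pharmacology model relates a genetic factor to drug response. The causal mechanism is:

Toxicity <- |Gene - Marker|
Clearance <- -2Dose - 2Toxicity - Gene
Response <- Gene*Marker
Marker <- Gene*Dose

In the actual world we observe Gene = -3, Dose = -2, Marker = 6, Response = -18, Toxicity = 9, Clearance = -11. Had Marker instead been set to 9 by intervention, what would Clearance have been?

-17

The intervention breaks the incoming arrows to Marker: Marker <- Gene*Dose no longer applies, and Marker = 9.
Toxicity = |Gene - Marker|  [with Gene=-3, Marker=9]  = 12
Clearance = -2Dose - 2Toxicity - Gene  [with Dose=-2, Toxicity=12, Gene=-3]  = -17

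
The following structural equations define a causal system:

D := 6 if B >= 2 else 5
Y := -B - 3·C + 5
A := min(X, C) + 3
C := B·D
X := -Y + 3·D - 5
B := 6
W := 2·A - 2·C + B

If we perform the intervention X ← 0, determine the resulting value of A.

3

The intervention breaks the incoming arrows to X: X := -Y + 3·D - 5 no longer applies, and X = 0.
D = 6 if B >= 2 else 5  [with B=6]  = 6
C = B·D  [with B=6, D=6]  = 36
A = min(X, C) + 3  [with X=0, C=36]  = 3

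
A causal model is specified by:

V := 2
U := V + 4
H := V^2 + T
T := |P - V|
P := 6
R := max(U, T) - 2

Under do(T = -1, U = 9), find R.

7

Setting T = -1, U = 9 by intervention discards those variables' equations.
R = max(U, T) - 2  [with U=9, T=-1]  = 7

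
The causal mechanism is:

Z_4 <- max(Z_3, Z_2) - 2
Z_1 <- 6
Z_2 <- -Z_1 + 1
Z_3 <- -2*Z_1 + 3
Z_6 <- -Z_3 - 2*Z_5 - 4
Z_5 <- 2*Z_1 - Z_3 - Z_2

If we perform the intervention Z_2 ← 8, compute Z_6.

Under do(Z_2=8), the mechanism Z_2 <- -Z_1 + 1 is discarded; Z_2 is fixed at 8.
Z_3 = -2*Z_1 + 3  [with Z_1=6]  = -9
Z_5 = 2*Z_1 - Z_3 - Z_2  [with Z_1=6, Z_3=-9, Z_2=8]  = 13
Z_6 = -Z_3 - 2*Z_5 - 4  [with Z_3=-9, Z_5=13]  = -21

-21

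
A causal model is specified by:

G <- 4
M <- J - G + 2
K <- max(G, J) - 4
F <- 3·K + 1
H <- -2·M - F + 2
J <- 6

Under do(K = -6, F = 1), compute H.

-7

The joint intervention fixes K = -6, F = 1, removing each variable's own equation.
M = J - G + 2  [with J=6, G=4]  = 4
H = -2·M - F + 2  [with M=4, F=1]  = -7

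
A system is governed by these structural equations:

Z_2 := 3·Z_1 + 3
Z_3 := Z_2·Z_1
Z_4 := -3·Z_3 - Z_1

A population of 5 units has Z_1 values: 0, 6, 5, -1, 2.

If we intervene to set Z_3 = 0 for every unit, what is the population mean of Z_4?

-2.4

Under do(Z_3=0), Z_3's equation is replaced by Z_3=0 for every unit. Per-unit Z_4: 0, -6, -5, 1, -2. Mean = -2.4.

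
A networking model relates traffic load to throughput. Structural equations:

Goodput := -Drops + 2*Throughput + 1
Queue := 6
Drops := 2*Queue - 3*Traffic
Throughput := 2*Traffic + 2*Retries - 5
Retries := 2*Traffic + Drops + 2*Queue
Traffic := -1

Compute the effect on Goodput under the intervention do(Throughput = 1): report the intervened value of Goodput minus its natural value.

The intervention breaks the incoming arrows to Throughput: Throughput := 2*Traffic + 2*Retries - 5 no longer applies, and Throughput = 1.
Drops = 2*Queue - 3*Traffic  [with Queue=6, Traffic=-1]  = 15
Goodput = -Drops + 2*Throughput + 1  [with Drops=15, Throughput=1]  = -12
Without intervention: Drops = 2*Queue - 3*Traffic  [with Queue=6, Traffic=-1]  = 15; Retries = 2*Traffic + Drops + 2*Queue  [with Traffic=-1, Drops=15, Queue=6]  = 25; Throughput = 2*Traffic + 2*Retries - 5  [with Traffic=-1, Retries=25]  = 43; Goodput = -Drops + 2*Throughput + 1  [with Drops=15, Throughput=43]  = 72.
Change = -12 − 72 = -84.

-84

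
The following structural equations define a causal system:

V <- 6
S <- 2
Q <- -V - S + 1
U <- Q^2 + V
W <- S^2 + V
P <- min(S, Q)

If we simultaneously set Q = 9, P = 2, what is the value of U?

Setting Q = 9, P = 2 by intervention discards those variables' equations.
U = Q^2 + V  [with Q=9, V=6]  = 87

87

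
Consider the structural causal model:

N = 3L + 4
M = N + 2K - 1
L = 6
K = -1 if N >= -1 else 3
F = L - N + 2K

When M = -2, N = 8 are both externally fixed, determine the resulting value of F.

Setting M = -2, N = 8 by intervention discards those variables' equations.
K = -1 if N >= -1 else 3  [with N=8]  = -1
F = L - N + 2K  [with L=6, N=8, K=-1]  = -4

-4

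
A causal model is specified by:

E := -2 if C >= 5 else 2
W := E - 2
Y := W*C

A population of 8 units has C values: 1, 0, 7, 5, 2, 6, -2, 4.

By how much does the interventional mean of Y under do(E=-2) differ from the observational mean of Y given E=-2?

12.5

Every unit gets E=-2 under the intervention. Y values become -4, 0, -28, -20, -8, -24, 8, -16; E[Y|do(E=-2)] = -11.5.
E[Y|E=-2] averages over only the 3 units with E=-2 (C = 7, 5, 6): Y = -28, -20, -24, mean -24.
Difference = -11.5 − (-24) = 12.5.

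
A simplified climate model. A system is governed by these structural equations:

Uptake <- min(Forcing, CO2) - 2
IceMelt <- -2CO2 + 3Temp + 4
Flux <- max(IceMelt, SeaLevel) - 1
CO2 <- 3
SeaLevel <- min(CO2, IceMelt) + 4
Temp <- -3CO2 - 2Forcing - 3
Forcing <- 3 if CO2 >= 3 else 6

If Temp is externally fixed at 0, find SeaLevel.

2

do(Temp=0) replaces the equation Temp <- -3CO2 - 2Forcing - 3 with the constant Temp = 0.
IceMelt = -2CO2 + 3Temp + 4  [with CO2=3, Temp=0]  = -2
SeaLevel = min(CO2, IceMelt) + 4  [with CO2=3, IceMelt=-2]  = 2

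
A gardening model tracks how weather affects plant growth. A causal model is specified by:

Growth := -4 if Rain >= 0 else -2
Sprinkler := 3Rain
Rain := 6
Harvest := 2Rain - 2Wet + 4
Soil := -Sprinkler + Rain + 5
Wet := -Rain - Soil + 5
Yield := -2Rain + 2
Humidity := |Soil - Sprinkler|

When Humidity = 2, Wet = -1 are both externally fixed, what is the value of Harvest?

18

Under do(Humidity = 2, Wet = -1), each intervened variable's structural equation is replaced by its fixed value.
Harvest = 2Rain - 2Wet + 4  [with Rain=6, Wet=-1]  = 18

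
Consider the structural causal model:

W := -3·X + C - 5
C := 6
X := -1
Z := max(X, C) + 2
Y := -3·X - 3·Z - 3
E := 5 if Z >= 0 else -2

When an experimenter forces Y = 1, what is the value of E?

5

Intervening sets Y = 1 and removes its equation (Y := -3·X - 3·Z - 3).
No directed path runs from Y to E, so E keeps its natural value.
Z = max(X, C) + 2  [with X=-1, C=6]  = 8
E = 5 if Z >= 0 else -2  [with Z=8]  = 5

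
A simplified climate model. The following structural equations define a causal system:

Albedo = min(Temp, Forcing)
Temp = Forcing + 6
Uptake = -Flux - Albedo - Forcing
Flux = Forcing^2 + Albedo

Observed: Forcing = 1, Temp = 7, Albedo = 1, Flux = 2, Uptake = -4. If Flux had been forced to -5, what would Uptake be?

3

Intervening sets Flux = -5 and removes its equation (Flux = Forcing^2 + Albedo).
Temp = Forcing + 6  [with Forcing=1]  = 7
Albedo = min(Temp, Forcing)  [with Temp=7, Forcing=1]  = 1
Uptake = -Flux - Albedo - Forcing  [with Flux=-5, Albedo=1, Forcing=1]  = 3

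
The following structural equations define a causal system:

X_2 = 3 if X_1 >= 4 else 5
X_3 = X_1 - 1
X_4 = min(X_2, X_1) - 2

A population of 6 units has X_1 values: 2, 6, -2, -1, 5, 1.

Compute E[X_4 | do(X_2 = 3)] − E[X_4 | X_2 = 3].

-2

Under do(X_2=3), X_2's equation is replaced by X_2=3 for every unit. Per-unit X_4: 0, 1, -4, -3, 1, -1. Mean = -1.
Conditioning on X_2=3 selects the 2 unit(s) with X_1 ∈ {6, 5}. Their X_4 values: 1, 1. Mean = 1.
Difference = -1 − 1 = -2.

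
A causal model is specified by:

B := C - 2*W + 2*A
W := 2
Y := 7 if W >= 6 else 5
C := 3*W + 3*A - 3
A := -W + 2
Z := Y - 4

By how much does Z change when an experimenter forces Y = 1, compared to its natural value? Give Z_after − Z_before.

-4

The intervention breaks the incoming arrows to Y: Y := 7 if W >= 6 else 5 no longer applies, and Y = 1.
Z = Y - 4  [with Y=1]  = -3
Without intervention: Y = 7 if W >= 6 else 5  [with W=2]  = 5; Z = Y - 4  [with Y=5]  = 1.
Change = -3 − 1 = -4.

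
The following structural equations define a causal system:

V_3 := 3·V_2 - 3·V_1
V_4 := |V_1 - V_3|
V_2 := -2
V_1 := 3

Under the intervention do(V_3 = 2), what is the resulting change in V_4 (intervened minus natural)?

-17

The intervention breaks the incoming arrows to V_3: V_3 := 3·V_2 - 3·V_1 no longer applies, and V_3 = 2.
V_4 = |V_1 - V_3|  [with V_1=3, V_3=2]  = 1
Without intervention: V_3 = 3·V_2 - 3·V_1  [with V_2=-2, V_1=3]  = -15; V_4 = |V_1 - V_3|  [with V_1=3, V_3=-15]  = 18.
Change = 1 − 18 = -17.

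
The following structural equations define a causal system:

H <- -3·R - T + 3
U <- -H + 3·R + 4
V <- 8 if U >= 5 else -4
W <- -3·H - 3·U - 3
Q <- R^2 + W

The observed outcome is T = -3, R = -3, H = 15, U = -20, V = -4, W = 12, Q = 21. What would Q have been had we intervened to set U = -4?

The intervention breaks the incoming arrows to U: U <- -H + 3·R + 4 no longer applies, and U = -4.
H = -3·R - T + 3  [with R=-3, T=-3]  = 15
W = -3·H - 3·U - 3  [with H=15, U=-4]  = -36
Q = R^2 + W  [with R=-3, W=-36]  = -27

-27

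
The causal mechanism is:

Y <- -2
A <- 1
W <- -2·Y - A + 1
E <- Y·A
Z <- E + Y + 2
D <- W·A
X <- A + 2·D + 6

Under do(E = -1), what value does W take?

Under do(E=-1), the mechanism E <- Y·A is discarded; E is fixed at -1.
Since W is not a descendant of the intervened variable, it is unaffected.
W = -2·Y - A + 1  [with Y=-2, A=1]  = 4

4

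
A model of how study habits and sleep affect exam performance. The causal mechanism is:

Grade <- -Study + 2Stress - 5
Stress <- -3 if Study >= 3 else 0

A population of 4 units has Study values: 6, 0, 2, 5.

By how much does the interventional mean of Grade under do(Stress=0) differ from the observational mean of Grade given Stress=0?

Every unit gets Stress=0 under the intervention. Grade values become -11, -5, -7, -10; E[Grade|do(Stress=0)] = -8.25.
E[Grade|Stress=0] averages over only the 2 units with Stress=0 (Study = 0, 2): Grade = -5, -7, mean -6.
Difference = -8.25 − (-6) = -2.25.

-2.25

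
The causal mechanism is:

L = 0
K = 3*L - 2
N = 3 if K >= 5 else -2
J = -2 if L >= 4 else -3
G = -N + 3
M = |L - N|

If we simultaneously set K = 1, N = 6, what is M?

Under do(K = 1, N = 6), each intervened variable's structural equation is replaced by its fixed value.
M = |L - N|  [with L=0, N=6]  = 6

6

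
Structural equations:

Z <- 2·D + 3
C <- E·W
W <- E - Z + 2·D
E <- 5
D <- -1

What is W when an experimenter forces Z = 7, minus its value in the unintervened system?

The intervention breaks the incoming arrows to Z: Z <- 2·D + 3 no longer applies, and Z = 7.
W = E - Z + 2·D  [with E=5, Z=7, D=-1]  = -4
Without intervention: Z = 2·D + 3  [with D=-1]  = 1; W = E - Z + 2·D  [with E=5, Z=1, D=-1]  = 2.
Change = -4 − 2 = -6.

-6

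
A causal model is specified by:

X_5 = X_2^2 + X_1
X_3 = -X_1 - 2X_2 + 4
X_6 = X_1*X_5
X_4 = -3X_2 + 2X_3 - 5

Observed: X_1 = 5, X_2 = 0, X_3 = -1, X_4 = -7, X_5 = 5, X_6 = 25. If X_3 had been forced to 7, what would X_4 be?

The intervention breaks the incoming arrows to X_3: X_3 = -X_1 - 2X_2 + 4 no longer applies, and X_3 = 7.
X_4 = -3X_2 + 2X_3 - 5  [with X_2=0, X_3=7]  = 9

9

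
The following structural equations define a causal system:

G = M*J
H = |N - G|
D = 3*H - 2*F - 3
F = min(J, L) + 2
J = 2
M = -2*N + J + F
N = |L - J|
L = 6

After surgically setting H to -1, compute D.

do(H=-1) replaces the equation H = |N - G| with the constant H = -1.
F = min(J, L) + 2  [with J=2, L=6]  = 4
D = 3*H - 2*F - 3  [with H=-1, F=4]  = -14

-14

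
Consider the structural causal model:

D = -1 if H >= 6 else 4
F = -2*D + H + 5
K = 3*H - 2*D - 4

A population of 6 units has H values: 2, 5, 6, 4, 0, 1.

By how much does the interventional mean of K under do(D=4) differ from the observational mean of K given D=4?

Every unit gets D=4 under the intervention. K values become -6, 3, 6, 0, -12, -9; E[K|do(D=4)] = -3.
E[K|D=4] averages over only the 5 units with D=4 (H = 2, 5, 4, 0, 1): K = -6, 3, 0, -12, -9, mean -4.8.
Difference = -3 − (-4.8) = 1.8.

1.8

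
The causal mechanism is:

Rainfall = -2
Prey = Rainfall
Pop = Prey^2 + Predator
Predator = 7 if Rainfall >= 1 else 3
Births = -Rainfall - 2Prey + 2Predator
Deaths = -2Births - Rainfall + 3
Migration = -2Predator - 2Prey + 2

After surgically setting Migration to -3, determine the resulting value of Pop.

7

Intervening sets Migration = -3 and removes its equation (Migration = -2Predator - 2Prey + 2).
No directed path runs from Migration to Pop, so Pop keeps its natural value.
Prey = Rainfall  [with Rainfall=-2]  = -2
Predator = 7 if Rainfall >= 1 else 3  [with Rainfall=-2]  = 3
Pop = Prey^2 + Predator  [with Prey=-2, Predator=3]  = 7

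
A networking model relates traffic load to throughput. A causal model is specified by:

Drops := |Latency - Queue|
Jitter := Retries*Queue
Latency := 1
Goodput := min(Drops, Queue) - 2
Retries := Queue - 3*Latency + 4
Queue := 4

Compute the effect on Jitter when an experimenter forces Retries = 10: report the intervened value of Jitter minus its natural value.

20

Intervening sets Retries = 10 and removes its equation (Retries := Queue - 3*Latency + 4).
Jitter = Retries*Queue  [with Retries=10, Queue=4]  = 40
Without intervention: Retries = Queue - 3*Latency + 4  [with Queue=4, Latency=1]  = 5; Jitter = Retries*Queue  [with Retries=5, Queue=4]  = 20.
Change = 40 − 20 = 20.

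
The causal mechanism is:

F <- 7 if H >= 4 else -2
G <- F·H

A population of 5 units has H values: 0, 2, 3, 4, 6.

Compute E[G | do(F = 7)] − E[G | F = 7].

The intervention sets F=7 in all 5 units regardless of H. Recomputing G per unit gives 0, 14, 21, 28, 42; average 21.
E[G|F=7] averages over only the 2 units with F=7 (H = 4, 6): G = 28, 42, mean 35.
Difference = 21 − 35 = -14.

-14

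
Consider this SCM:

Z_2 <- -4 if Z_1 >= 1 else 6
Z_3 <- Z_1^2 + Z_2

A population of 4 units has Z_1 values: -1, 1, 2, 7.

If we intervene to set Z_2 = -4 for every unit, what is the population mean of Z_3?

Every unit gets Z_2=-4 under the intervention. Z_3 values become -3, -3, 0, 45; E[Z_3|do(Z_2=-4)] = 9.75.

9.75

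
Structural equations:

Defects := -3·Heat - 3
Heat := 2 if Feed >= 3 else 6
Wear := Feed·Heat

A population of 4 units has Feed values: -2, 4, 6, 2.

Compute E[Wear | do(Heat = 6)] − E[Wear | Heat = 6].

Every unit gets Heat=6 under the intervention. Wear values become -12, 24, 36, 12; E[Wear|do(Heat=6)] = 15.
Conditioning on Heat=6 selects the 2 unit(s) with Feed ∈ {-2, 2}. Their Wear values: -12, 12. Mean = 0.
Difference = 15 − 0 = 15.

15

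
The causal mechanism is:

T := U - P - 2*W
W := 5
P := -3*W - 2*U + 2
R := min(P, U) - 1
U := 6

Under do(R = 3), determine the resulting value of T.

The intervention breaks the incoming arrows to R: R := min(P, U) - 1 no longer applies, and R = 3.
Since T is not a descendant of the intervened variable, it is unaffected.
P = -3*W - 2*U + 2  [with W=5, U=6]  = -25
T = U - P - 2*W  [with U=6, P=-25, W=5]  = 21

21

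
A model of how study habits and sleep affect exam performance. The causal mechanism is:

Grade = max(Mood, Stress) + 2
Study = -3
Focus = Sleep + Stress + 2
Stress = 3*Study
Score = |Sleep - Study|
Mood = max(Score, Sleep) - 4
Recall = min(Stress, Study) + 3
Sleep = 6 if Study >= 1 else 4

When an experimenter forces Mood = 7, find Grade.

9

Intervening sets Mood = 7 and removes its equation (Mood = max(Score, Sleep) - 4).
Stress = 3*Study  [with Study=-3]  = -9
Grade = max(Mood, Stress) + 2  [with Mood=7, Stress=-9]  = 9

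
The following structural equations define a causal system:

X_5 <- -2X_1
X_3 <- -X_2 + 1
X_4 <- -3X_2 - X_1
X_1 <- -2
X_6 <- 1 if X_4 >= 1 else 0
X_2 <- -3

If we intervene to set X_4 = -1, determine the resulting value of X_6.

Under do(X_4=-1), the mechanism X_4 <- -3X_2 - X_1 is discarded; X_4 is fixed at -1.
X_6 = 1 if X_4 >= 1 else 0  [with X_4=-1]  = 0

0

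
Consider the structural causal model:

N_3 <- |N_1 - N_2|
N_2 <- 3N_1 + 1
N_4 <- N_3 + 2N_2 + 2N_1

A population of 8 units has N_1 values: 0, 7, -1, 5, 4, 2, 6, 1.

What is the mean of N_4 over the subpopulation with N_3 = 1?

E[N_4|N_3=1] averages over only the 2 units with N_3=1 (N_1 = 0, -1): N_4 = 3, -5, mean -1.

-1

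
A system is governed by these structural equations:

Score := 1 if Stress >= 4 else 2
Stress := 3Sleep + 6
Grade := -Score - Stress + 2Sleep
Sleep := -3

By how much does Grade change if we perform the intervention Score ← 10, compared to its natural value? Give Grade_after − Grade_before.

The intervention breaks the incoming arrows to Score: Score := 1 if Stress >= 4 else 2 no longer applies, and Score = 10.
Stress = 3Sleep + 6  [with Sleep=-3]  = -3
Grade = -Score - Stress + 2Sleep  [with Score=10, Stress=-3, Sleep=-3]  = -13
Without intervention: Stress = 3Sleep + 6  [with Sleep=-3]  = -3; Score = 1 if Stress >= 4 else 2  [with Stress=-3]  = 2; Grade = -Score - Stress + 2Sleep  [with Score=2, Stress=-3, Sleep=-3]  = -5.
Change = -13 − (-5) = -8.

-8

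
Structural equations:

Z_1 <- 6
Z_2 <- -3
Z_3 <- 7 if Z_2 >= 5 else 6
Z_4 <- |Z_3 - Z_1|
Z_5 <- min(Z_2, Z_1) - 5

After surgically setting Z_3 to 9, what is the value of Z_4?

The intervention breaks the incoming arrows to Z_3: Z_3 <- 7 if Z_2 >= 5 else 6 no longer applies, and Z_3 = 9.
Z_4 = |Z_3 - Z_1|  [with Z_3=9, Z_1=6]  = 3

3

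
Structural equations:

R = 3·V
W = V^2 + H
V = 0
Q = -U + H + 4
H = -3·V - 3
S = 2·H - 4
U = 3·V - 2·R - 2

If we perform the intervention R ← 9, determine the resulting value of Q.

21

Under do(R=9), the mechanism R = 3·V is discarded; R is fixed at 9.
U = 3·V - 2·R - 2  [with V=0, R=9]  = -20
H = -3·V - 3  [with V=0]  = -3
Q = -U + H + 4  [with U=-20, H=-3]  = 21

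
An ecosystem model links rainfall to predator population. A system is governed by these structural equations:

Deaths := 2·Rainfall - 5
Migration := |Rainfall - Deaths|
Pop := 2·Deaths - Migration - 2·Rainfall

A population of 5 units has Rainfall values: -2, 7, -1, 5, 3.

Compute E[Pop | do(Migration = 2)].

-7.2

Every unit gets Migration=2 under the intervention. Pop values become -16, 2, -14, -2, -6; E[Pop|do(Migration=2)] = -7.2.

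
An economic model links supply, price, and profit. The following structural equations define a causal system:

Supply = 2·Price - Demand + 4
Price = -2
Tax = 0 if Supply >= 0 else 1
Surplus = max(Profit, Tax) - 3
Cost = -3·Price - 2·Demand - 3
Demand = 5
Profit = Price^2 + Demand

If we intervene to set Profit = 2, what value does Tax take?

1

do(Profit=2) replaces the equation Profit = Price^2 + Demand with the constant Profit = 2.
Since Tax is not a descendant of the intervened variable, it is unaffected.
Supply = 2·Price - Demand + 4  [with Price=-2, Demand=5]  = -5
Tax = 0 if Supply >= 0 else 1  [with Supply=-5]  = 1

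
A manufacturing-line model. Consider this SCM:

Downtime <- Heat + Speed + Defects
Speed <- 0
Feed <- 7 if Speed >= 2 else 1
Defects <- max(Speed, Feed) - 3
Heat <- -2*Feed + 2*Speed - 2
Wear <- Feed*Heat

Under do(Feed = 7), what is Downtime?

Under do(Feed=7), the mechanism Feed <- 7 if Speed >= 2 else 1 is discarded; Feed is fixed at 7.
Heat = -2*Feed + 2*Speed - 2  [with Feed=7, Speed=0]  = -16
Defects = max(Speed, Feed) - 3  [with Speed=0, Feed=7]  = 4
Downtime = Heat + Speed + Defects  [with Heat=-16, Speed=0, Defects=4]  = -12

-12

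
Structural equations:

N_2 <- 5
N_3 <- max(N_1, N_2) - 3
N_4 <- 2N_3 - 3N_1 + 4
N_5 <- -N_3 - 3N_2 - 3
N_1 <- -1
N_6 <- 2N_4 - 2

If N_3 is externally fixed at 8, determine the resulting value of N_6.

44

The intervention breaks the incoming arrows to N_3: N_3 <- max(N_1, N_2) - 3 no longer applies, and N_3 = 8.
N_4 = 2N_3 - 3N_1 + 4  [with N_3=8, N_1=-1]  = 23
N_6 = 2N_4 - 2  [with N_4=23]  = 44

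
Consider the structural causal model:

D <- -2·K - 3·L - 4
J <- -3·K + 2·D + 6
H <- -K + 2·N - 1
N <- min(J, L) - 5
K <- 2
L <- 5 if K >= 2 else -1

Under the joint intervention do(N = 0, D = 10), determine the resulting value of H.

-3

The joint intervention fixes N = 0, D = 10, removing each variable's own equation.
H = -K + 2·N - 1  [with K=2, N=0]  = -3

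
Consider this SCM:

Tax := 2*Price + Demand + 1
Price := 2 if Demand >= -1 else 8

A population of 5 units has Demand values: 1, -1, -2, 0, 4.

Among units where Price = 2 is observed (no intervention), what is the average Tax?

Conditioning on Price=2 selects the 4 unit(s) with Demand ∈ {1, -1, 0, 4}. Their Tax values: 6, 4, 5, 9. Mean = 6.

6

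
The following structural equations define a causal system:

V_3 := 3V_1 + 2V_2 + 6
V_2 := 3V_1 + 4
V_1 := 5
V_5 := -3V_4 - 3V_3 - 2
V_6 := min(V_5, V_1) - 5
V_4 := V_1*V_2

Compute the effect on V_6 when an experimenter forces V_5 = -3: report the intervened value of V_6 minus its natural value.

461

The intervention breaks the incoming arrows to V_5: V_5 := -3V_4 - 3V_3 - 2 no longer applies, and V_5 = -3.
V_6 = min(V_5, V_1) - 5  [with V_5=-3, V_1=5]  = -8
Without intervention: V_2 = 3V_1 + 4  [with V_1=5]  = 19; V_3 = 3V_1 + 2V_2 + 6  [with V_1=5, V_2=19]  = 59; V_4 = V_1*V_2  [with V_1=5, V_2=19]  = 95; V_5 = -3V_4 - 3V_3 - 2  [with V_4=95, V_3=59]  = -464; V_6 = min(V_5, V_1) - 5  [with V_5=-464, V_1=5]  = -469.
Change = -8 − (-469) = 461.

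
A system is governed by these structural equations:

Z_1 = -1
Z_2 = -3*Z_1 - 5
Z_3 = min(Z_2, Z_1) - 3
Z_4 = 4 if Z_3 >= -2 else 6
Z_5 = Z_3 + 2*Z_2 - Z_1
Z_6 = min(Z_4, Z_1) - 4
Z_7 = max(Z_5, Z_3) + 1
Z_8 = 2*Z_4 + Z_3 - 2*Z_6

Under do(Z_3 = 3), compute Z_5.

0

do(Z_3=3) replaces the equation Z_3 = min(Z_2, Z_1) - 3 with the constant Z_3 = 3.
Z_2 = -3*Z_1 - 5  [with Z_1=-1]  = -2
Z_5 = Z_3 + 2*Z_2 - Z_1  [with Z_3=3, Z_2=-2, Z_1=-1]  = 0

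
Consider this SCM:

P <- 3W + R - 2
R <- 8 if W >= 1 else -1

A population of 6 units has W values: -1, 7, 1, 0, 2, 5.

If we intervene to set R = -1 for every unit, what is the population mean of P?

do(R=-1) breaks R's dependence on W. With R=-1 fixed, P across the units is -6, 18, 0, -3, 3, 12, mean 4.

4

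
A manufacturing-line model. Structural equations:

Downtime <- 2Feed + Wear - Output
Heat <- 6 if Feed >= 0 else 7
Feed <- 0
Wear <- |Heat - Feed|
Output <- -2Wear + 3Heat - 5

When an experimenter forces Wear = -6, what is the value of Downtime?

do(Wear=-6) replaces the equation Wear <- |Heat - Feed| with the constant Wear = -6.
Heat = 6 if Feed >= 0 else 7  [with Feed=0]  = 6
Output = -2Wear + 3Heat - 5  [with Wear=-6, Heat=6]  = 25
Downtime = 2Feed + Wear - Output  [with Feed=0, Wear=-6, Output=25]  = -31

-31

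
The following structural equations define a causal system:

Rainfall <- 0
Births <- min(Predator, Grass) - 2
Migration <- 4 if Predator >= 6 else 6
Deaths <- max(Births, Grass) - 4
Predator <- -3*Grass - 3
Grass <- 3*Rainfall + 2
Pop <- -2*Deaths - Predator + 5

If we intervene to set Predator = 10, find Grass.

Under do(Predator=10), the mechanism Predator <- -3*Grass - 3 is discarded; Predator is fixed at 10.
Since Grass is not a descendant of the intervened variable, it is unaffected.
Grass = 3*Rainfall + 2  [with Rainfall=0]  = 2

2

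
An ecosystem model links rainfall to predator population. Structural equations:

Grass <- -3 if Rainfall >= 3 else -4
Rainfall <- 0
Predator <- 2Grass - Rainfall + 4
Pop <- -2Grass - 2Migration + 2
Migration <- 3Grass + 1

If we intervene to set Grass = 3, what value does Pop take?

do(Grass=3) replaces the equation Grass <- -3 if Rainfall >= 3 else -4 with the constant Grass = 3.
Migration = 3Grass + 1  [with Grass=3]  = 10
Pop = -2Grass - 2Migration + 2  [with Grass=3, Migration=10]  = -24

-24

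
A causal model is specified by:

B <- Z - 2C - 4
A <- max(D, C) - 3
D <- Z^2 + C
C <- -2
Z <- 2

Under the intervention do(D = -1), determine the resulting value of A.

Intervening sets D = -1 and removes its equation (D <- Z^2 + C).
A = max(D, C) - 3  [with D=-1, C=-2]  = -4

-4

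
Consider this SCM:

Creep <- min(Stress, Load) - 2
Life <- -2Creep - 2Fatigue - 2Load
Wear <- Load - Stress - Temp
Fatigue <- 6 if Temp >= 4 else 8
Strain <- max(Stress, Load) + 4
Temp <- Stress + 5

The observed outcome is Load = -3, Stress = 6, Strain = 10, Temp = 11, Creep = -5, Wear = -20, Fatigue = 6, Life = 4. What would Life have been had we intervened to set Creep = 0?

-6

do(Creep=0) replaces the equation Creep <- min(Stress, Load) - 2 with the constant Creep = 0.
Temp = Stress + 5  [with Stress=6]  = 11
Fatigue = 6 if Temp >= 4 else 8  [with Temp=11]  = 6
Life = -2Creep - 2Fatigue - 2Load  [with Creep=0, Fatigue=6, Load=-3]  = -6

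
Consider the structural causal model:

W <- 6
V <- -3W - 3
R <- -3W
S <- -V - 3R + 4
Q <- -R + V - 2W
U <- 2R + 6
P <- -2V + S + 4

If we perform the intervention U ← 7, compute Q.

-15

do(U=7) replaces the equation U <- 2R + 6 with the constant U = 7.
Since Q is not a descendant of the intervened variable, it is unaffected.
V = -3W - 3  [with W=6]  = -21
R = -3W  [with W=6]  = -18
Q = -R + V - 2W  [with R=-18, V=-21, W=6]  = -15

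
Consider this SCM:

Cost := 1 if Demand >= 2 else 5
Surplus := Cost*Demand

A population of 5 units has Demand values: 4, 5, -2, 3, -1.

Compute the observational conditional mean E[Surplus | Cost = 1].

4

E[Surplus|Cost=1] averages over only the 3 units with Cost=1 (Demand = 4, 5, 3): Surplus = 4, 5, 3, mean 4.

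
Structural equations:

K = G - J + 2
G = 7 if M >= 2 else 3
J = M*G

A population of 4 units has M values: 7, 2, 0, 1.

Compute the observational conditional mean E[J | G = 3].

Observing G=3 restricts to units where G's equation naturally yields 3: M ∈ {0, 1}. In that subpopulation J = 0, 3, mean 1.5.

1.5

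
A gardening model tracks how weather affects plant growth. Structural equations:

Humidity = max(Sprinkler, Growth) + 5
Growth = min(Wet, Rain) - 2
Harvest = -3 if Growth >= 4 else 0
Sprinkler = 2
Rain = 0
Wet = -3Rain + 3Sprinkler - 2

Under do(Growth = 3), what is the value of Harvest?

Under do(Growth=3), the mechanism Growth = min(Wet, Rain) - 2 is discarded; Growth is fixed at 3.
Harvest = -3 if Growth >= 4 else 0  [with Growth=3]  = 0

0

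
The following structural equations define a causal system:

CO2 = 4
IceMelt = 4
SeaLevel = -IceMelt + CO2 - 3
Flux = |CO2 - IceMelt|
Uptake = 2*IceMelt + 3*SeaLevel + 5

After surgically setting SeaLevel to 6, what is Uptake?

31

do(SeaLevel=6) replaces the equation SeaLevel = -IceMelt + CO2 - 3 with the constant SeaLevel = 6.
Uptake = 2*IceMelt + 3*SeaLevel + 5  [with IceMelt=4, SeaLevel=6]  = 31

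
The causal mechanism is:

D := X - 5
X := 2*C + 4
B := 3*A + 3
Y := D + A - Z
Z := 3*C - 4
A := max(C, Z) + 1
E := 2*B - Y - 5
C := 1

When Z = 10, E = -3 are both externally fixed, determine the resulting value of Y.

Setting Z = 10, E = -3 by intervention discards those variables' equations.
X = 2*C + 4  [with C=1]  = 6
A = max(C, Z) + 1  [with C=1, Z=10]  = 11
D = X - 5  [with X=6]  = 1
Y = D + A - Z  [with D=1, A=11, Z=10]  = 2

2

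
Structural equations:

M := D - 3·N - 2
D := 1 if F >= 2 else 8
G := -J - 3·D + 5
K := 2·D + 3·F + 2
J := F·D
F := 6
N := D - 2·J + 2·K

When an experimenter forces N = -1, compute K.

do(N=-1) replaces the equation N := D - 2·J + 2·K with the constant N = -1.
K is not downstream of the intervention, so its value is determined by the original equations.
D = 1 if F >= 2 else 8  [with F=6]  = 1
K = 2·D + 3·F + 2  [with D=1, F=6]  = 22

22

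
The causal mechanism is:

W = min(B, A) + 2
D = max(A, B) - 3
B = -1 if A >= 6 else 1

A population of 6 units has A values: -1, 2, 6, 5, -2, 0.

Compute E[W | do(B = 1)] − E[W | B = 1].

0.2

Under do(B=1), B's equation is replaced by B=1 for every unit. Per-unit W: 1, 3, 3, 3, 0, 2. Mean = 2.
E[W|B=1] averages over only the 5 units with B=1 (A = -1, 2, 5, -2, 0): W = 1, 3, 3, 0, 2, mean 1.8.
Difference = 2 − 1.8 = 0.2.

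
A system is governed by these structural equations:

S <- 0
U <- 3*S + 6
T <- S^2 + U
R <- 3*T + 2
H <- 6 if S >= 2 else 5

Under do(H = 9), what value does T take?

6

Under do(H=9), the mechanism H <- 6 if S >= 2 else 5 is discarded; H is fixed at 9.
Since T is not a descendant of the intervened variable, it is unaffected.
U = 3*S + 6  [with S=0]  = 6
T = S^2 + U  [with S=0, U=6]  = 6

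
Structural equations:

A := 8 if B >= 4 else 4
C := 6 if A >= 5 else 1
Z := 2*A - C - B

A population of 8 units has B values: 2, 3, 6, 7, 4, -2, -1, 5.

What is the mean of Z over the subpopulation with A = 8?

Conditioning on A=8 selects the 4 unit(s) with B ∈ {6, 7, 4, 5}. Their Z values: 4, 3, 6, 5. Mean = 4.5.

4.5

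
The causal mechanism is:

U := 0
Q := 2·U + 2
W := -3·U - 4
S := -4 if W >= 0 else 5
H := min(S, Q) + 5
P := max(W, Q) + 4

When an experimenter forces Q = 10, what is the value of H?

do(Q=10) replaces the equation Q := 2·U + 2 with the constant Q = 10.
W = -3·U - 4  [with U=0]  = -4
S = -4 if W >= 0 else 5  [with W=-4]  = 5
H = min(S, Q) + 5  [with S=5, Q=10]  = 10

10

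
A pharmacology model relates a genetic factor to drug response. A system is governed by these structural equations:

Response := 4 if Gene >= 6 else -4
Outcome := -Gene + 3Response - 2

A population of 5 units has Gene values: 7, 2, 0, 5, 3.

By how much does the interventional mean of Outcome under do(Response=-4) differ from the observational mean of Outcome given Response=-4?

Under do(Response=-4), Response's equation is replaced by Response=-4 for every unit. Per-unit Outcome: -21, -16, -14, -19, -17. Mean = -17.4.
Observing Response=-4 restricts to units where Response's equation naturally yields -4: Gene ∈ {2, 0, 5, 3}. In that subpopulation Outcome = -16, -14, -19, -17, mean -16.5.
Difference = -17.4 − (-16.5) = -0.9.

-0.9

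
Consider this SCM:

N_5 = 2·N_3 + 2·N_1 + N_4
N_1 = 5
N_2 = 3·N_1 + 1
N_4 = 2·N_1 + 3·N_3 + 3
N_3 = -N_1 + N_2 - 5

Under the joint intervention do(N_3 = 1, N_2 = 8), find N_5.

28

Setting N_3 = 1, N_2 = 8 by intervention discards those variables' equations.
N_4 = 2·N_1 + 3·N_3 + 3  [with N_1=5, N_3=1]  = 16
N_5 = 2·N_3 + 2·N_1 + N_4  [with N_3=1, N_1=5, N_4=16]  = 28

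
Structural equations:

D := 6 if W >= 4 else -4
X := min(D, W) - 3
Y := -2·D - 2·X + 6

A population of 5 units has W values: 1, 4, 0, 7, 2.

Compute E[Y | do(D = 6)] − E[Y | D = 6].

4.8

Every unit gets D=6 under the intervention. Y values become -2, -8, 0, -12, -4; E[Y|do(D=6)] = -5.2.
E[Y|D=6] averages over only the 2 units with D=6 (W = 4, 7): Y = -8, -12, mean -10.
Difference = -5.2 − (-10) = 4.8.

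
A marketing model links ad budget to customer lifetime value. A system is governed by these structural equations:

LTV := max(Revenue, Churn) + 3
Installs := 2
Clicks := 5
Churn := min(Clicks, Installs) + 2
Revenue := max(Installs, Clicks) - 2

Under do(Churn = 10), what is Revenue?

The intervention breaks the incoming arrows to Churn: Churn := min(Clicks, Installs) + 2 no longer applies, and Churn = 10.
Revenue is not downstream of the intervention, so its value is determined by the original equations.
Revenue = max(Installs, Clicks) - 2  [with Installs=2, Clicks=5]  = 3

3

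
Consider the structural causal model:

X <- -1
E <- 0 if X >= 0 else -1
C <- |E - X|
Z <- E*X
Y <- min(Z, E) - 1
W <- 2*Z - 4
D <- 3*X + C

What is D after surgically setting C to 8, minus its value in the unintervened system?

The intervention breaks the incoming arrows to C: C <- |E - X| no longer applies, and C = 8.
D = 3*X + C  [with X=-1, C=8]  = 5
Without intervention: E = 0 if X >= 0 else -1  [with X=-1]  = -1; C = |E - X|  [with E=-1, X=-1]  = 0; D = 3*X + C  [with X=-1, C=0]  = -3.
Change = 5 − (-3) = 8.

8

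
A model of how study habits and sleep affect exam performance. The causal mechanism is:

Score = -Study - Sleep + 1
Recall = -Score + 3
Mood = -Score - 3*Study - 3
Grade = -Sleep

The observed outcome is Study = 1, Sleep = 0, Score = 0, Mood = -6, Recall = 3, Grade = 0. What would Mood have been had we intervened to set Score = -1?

The intervention breaks the incoming arrows to Score: Score = -Study - Sleep + 1 no longer applies, and Score = -1.
Mood = -Score - 3*Study - 3  [with Score=-1, Study=1]  = -5

-5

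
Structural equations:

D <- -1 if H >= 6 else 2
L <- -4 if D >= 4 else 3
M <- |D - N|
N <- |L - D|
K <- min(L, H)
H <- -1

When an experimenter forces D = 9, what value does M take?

4

Under do(D=9), the mechanism D <- -1 if H >= 6 else 2 is discarded; D is fixed at 9.
L = -4 if D >= 4 else 3  [with D=9]  = -4
N = |L - D|  [with L=-4, D=9]  = 13
M = |D - N|  [with D=9, N=13]  = 4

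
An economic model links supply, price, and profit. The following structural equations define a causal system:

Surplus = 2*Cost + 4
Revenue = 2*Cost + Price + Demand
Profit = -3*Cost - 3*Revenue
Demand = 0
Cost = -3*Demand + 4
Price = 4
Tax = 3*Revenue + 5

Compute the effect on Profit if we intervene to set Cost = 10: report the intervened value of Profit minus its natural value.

-54

The intervention breaks the incoming arrows to Cost: Cost = -3*Demand + 4 no longer applies, and Cost = 10.
Revenue = 2*Cost + Price + Demand  [with Cost=10, Price=4, Demand=0]  = 24
Profit = -3*Cost - 3*Revenue  [with Cost=10, Revenue=24]  = -102
Without intervention: Cost = -3*Demand + 4  [with Demand=0]  = 4; Revenue = 2*Cost + Price + Demand  [with Cost=4, Price=4, Demand=0]  = 12; Profit = -3*Cost - 3*Revenue  [with Cost=4, Revenue=12]  = -48.
Change = -102 − (-48) = -54.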